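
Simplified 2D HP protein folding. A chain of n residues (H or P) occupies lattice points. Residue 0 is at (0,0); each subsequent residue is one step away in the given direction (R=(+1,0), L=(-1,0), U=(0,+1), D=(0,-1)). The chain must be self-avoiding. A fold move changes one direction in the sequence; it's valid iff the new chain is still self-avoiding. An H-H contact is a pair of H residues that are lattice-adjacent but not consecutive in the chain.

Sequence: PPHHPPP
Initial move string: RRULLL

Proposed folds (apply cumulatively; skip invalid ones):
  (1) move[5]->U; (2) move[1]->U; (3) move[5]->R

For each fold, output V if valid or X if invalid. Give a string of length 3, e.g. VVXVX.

Initial: RRULLL -> [(0, 0), (1, 0), (2, 0), (2, 1), (1, 1), (0, 1), (-1, 1)]
Fold 1: move[5]->U => RRULLU VALID
Fold 2: move[1]->U => RUULLU VALID
Fold 3: move[5]->R => RUULLR INVALID (collision), skipped

Answer: VVX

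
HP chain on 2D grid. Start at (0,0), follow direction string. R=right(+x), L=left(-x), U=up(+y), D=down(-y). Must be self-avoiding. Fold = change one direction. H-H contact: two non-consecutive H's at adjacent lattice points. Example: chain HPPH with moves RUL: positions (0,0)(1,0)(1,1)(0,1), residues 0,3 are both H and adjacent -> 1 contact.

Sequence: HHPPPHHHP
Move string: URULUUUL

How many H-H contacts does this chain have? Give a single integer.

Answer: 0

Derivation:
Positions: [(0, 0), (0, 1), (1, 1), (1, 2), (0, 2), (0, 3), (0, 4), (0, 5), (-1, 5)]
No H-H contacts found.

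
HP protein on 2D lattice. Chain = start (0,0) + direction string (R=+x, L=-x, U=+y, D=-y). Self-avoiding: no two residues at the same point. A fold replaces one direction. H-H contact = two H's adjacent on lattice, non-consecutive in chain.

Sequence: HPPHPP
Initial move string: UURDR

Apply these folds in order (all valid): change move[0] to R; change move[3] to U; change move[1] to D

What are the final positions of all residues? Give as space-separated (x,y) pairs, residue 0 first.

Answer: (0,0) (1,0) (1,-1) (2,-1) (2,0) (3,0)

Derivation:
Initial moves: UURDR
Fold: move[0]->R => RURDR (positions: [(0, 0), (1, 0), (1, 1), (2, 1), (2, 0), (3, 0)])
Fold: move[3]->U => RURUR (positions: [(0, 0), (1, 0), (1, 1), (2, 1), (2, 2), (3, 2)])
Fold: move[1]->D => RDRUR (positions: [(0, 0), (1, 0), (1, -1), (2, -1), (2, 0), (3, 0)])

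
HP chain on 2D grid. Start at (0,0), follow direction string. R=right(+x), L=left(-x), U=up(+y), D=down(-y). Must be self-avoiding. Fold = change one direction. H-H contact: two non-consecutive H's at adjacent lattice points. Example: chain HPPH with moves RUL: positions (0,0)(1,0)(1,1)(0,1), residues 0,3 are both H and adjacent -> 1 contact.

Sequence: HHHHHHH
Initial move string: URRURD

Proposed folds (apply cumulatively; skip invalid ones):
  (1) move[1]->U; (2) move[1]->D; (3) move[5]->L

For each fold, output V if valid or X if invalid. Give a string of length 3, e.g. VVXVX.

Answer: VXX

Derivation:
Initial: URRURD -> [(0, 0), (0, 1), (1, 1), (2, 1), (2, 2), (3, 2), (3, 1)]
Fold 1: move[1]->U => UURURD VALID
Fold 2: move[1]->D => UDRURD INVALID (collision), skipped
Fold 3: move[5]->L => UURURL INVALID (collision), skipped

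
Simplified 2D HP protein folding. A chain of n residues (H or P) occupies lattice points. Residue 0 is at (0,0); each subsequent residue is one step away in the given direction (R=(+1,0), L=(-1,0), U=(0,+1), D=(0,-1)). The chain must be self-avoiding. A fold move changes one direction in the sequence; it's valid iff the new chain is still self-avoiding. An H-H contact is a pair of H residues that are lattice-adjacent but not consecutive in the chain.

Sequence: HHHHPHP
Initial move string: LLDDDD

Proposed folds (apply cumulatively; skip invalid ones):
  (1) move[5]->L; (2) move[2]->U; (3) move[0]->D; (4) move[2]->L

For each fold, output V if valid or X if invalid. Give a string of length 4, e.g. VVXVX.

Answer: VXVV

Derivation:
Initial: LLDDDD -> [(0, 0), (-1, 0), (-2, 0), (-2, -1), (-2, -2), (-2, -3), (-2, -4)]
Fold 1: move[5]->L => LLDDDL VALID
Fold 2: move[2]->U => LLUDDL INVALID (collision), skipped
Fold 3: move[0]->D => DLDDDL VALID
Fold 4: move[2]->L => DLLDDL VALID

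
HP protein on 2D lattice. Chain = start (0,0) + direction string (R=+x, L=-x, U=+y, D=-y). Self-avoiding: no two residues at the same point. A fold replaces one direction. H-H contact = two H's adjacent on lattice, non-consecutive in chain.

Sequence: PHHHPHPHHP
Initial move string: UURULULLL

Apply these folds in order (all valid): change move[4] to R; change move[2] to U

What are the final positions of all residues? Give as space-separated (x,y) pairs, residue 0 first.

Answer: (0,0) (0,1) (0,2) (0,3) (0,4) (1,4) (1,5) (0,5) (-1,5) (-2,5)

Derivation:
Initial moves: UURULULLL
Fold: move[4]->R => UURURULLL (positions: [(0, 0), (0, 1), (0, 2), (1, 2), (1, 3), (2, 3), (2, 4), (1, 4), (0, 4), (-1, 4)])
Fold: move[2]->U => UUUURULLL (positions: [(0, 0), (0, 1), (0, 2), (0, 3), (0, 4), (1, 4), (1, 5), (0, 5), (-1, 5), (-2, 5)])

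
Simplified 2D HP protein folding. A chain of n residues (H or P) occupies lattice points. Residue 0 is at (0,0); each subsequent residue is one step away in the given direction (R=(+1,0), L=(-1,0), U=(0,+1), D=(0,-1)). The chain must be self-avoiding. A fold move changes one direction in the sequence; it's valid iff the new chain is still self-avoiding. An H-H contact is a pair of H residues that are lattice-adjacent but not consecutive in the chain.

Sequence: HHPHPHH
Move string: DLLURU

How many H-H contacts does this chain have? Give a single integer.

Positions: [(0, 0), (0, -1), (-1, -1), (-2, -1), (-2, 0), (-1, 0), (-1, 1)]
H-H contact: residue 0 @(0,0) - residue 5 @(-1, 0)

Answer: 1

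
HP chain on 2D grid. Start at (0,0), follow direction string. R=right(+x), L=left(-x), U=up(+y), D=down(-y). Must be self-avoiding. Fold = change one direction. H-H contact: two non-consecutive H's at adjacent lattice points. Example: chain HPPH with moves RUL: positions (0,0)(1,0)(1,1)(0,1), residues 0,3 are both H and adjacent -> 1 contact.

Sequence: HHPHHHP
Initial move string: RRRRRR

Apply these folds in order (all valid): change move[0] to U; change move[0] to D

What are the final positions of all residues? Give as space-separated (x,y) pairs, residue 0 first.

Answer: (0,0) (0,-1) (1,-1) (2,-1) (3,-1) (4,-1) (5,-1)

Derivation:
Initial moves: RRRRRR
Fold: move[0]->U => URRRRR (positions: [(0, 0), (0, 1), (1, 1), (2, 1), (3, 1), (4, 1), (5, 1)])
Fold: move[0]->D => DRRRRR (positions: [(0, 0), (0, -1), (1, -1), (2, -1), (3, -1), (4, -1), (5, -1)])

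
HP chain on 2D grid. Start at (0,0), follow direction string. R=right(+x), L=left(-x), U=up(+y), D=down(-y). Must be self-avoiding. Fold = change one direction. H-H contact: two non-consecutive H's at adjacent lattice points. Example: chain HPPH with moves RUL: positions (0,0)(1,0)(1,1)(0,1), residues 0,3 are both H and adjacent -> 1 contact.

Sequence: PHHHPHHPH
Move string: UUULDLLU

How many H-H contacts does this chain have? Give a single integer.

Answer: 1

Derivation:
Positions: [(0, 0), (0, 1), (0, 2), (0, 3), (-1, 3), (-1, 2), (-2, 2), (-3, 2), (-3, 3)]
H-H contact: residue 2 @(0,2) - residue 5 @(-1, 2)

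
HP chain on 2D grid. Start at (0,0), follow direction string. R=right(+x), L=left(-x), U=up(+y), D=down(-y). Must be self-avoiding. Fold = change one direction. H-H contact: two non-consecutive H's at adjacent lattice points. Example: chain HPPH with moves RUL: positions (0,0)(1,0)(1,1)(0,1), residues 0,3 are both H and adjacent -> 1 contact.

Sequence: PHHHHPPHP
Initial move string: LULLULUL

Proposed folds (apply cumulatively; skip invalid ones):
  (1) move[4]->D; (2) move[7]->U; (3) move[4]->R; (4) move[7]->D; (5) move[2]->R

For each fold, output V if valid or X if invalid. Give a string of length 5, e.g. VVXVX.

Initial: LULLULUL -> [(0, 0), (-1, 0), (-1, 1), (-2, 1), (-3, 1), (-3, 2), (-4, 2), (-4, 3), (-5, 3)]
Fold 1: move[4]->D => LULLDLUL VALID
Fold 2: move[7]->U => LULLDLUU VALID
Fold 3: move[4]->R => LULLRLUU INVALID (collision), skipped
Fold 4: move[7]->D => LULLDLUD INVALID (collision), skipped
Fold 5: move[2]->R => LURLDLUU INVALID (collision), skipped

Answer: VVXXX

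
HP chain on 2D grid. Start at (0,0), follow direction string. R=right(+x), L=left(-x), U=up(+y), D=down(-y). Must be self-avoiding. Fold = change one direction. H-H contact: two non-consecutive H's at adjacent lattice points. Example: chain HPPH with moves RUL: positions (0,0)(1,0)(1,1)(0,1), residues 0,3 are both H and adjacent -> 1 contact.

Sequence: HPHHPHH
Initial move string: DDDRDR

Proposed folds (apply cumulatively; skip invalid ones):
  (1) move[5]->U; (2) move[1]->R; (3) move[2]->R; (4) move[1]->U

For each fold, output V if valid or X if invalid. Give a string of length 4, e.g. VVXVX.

Answer: XVVX

Derivation:
Initial: DDDRDR -> [(0, 0), (0, -1), (0, -2), (0, -3), (1, -3), (1, -4), (2, -4)]
Fold 1: move[5]->U => DDDRDU INVALID (collision), skipped
Fold 2: move[1]->R => DRDRDR VALID
Fold 3: move[2]->R => DRRRDR VALID
Fold 4: move[1]->U => DURRDR INVALID (collision), skipped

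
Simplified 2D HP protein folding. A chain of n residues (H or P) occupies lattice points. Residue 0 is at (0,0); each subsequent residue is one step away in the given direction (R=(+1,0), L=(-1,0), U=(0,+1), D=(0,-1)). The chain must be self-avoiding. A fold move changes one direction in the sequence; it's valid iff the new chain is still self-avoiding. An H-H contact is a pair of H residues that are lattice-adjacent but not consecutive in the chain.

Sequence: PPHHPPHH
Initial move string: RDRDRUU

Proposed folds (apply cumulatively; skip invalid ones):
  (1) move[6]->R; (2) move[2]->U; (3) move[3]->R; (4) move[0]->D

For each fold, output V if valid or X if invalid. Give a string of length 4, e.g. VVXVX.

Initial: RDRDRUU -> [(0, 0), (1, 0), (1, -1), (2, -1), (2, -2), (3, -2), (3, -1), (3, 0)]
Fold 1: move[6]->R => RDRDRUR VALID
Fold 2: move[2]->U => RDUDRUR INVALID (collision), skipped
Fold 3: move[3]->R => RDRRRUR VALID
Fold 4: move[0]->D => DDRRRUR VALID

Answer: VXVV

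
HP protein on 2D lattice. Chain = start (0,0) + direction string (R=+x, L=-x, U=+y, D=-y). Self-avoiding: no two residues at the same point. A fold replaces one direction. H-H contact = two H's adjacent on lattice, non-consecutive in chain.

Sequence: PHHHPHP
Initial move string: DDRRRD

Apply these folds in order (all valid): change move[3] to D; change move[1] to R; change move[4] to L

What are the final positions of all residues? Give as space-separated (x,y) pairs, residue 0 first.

Answer: (0,0) (0,-1) (1,-1) (2,-1) (2,-2) (1,-2) (1,-3)

Derivation:
Initial moves: DDRRRD
Fold: move[3]->D => DDRDRD (positions: [(0, 0), (0, -1), (0, -2), (1, -2), (1, -3), (2, -3), (2, -4)])
Fold: move[1]->R => DRRDRD (positions: [(0, 0), (0, -1), (1, -1), (2, -1), (2, -2), (3, -2), (3, -3)])
Fold: move[4]->L => DRRDLD (positions: [(0, 0), (0, -1), (1, -1), (2, -1), (2, -2), (1, -2), (1, -3)])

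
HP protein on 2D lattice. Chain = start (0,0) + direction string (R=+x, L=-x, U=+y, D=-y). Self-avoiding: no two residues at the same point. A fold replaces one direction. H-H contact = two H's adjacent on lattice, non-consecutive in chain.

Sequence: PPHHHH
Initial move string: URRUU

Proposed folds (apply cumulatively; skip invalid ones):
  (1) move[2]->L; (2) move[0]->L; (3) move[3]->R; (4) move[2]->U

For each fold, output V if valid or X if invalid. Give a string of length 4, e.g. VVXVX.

Initial: URRUU -> [(0, 0), (0, 1), (1, 1), (2, 1), (2, 2), (2, 3)]
Fold 1: move[2]->L => URLUU INVALID (collision), skipped
Fold 2: move[0]->L => LRRUU INVALID (collision), skipped
Fold 3: move[3]->R => URRRU VALID
Fold 4: move[2]->U => URURU VALID

Answer: XXVV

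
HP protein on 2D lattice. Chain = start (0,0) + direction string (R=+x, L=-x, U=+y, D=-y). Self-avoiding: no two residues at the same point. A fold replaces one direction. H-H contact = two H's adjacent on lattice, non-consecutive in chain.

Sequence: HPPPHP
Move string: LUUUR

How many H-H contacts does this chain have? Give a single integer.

Answer: 0

Derivation:
Positions: [(0, 0), (-1, 0), (-1, 1), (-1, 2), (-1, 3), (0, 3)]
No H-H contacts found.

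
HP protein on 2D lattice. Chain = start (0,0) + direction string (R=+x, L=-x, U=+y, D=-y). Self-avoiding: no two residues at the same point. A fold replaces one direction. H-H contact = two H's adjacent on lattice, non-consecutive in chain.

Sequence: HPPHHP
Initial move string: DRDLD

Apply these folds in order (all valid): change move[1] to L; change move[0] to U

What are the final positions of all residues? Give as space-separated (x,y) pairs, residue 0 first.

Initial moves: DRDLD
Fold: move[1]->L => DLDLD (positions: [(0, 0), (0, -1), (-1, -1), (-1, -2), (-2, -2), (-2, -3)])
Fold: move[0]->U => ULDLD (positions: [(0, 0), (0, 1), (-1, 1), (-1, 0), (-2, 0), (-2, -1)])

Answer: (0,0) (0,1) (-1,1) (-1,0) (-2,0) (-2,-1)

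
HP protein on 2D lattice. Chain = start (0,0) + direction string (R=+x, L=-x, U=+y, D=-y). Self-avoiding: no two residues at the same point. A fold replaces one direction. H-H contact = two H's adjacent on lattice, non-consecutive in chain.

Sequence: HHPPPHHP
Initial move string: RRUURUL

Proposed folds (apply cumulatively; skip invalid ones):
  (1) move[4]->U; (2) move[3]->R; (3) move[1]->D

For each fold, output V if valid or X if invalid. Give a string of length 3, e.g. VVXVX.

Answer: VVX

Derivation:
Initial: RRUURUL -> [(0, 0), (1, 0), (2, 0), (2, 1), (2, 2), (3, 2), (3, 3), (2, 3)]
Fold 1: move[4]->U => RRUUUUL VALID
Fold 2: move[3]->R => RRURUUL VALID
Fold 3: move[1]->D => RDURUUL INVALID (collision), skipped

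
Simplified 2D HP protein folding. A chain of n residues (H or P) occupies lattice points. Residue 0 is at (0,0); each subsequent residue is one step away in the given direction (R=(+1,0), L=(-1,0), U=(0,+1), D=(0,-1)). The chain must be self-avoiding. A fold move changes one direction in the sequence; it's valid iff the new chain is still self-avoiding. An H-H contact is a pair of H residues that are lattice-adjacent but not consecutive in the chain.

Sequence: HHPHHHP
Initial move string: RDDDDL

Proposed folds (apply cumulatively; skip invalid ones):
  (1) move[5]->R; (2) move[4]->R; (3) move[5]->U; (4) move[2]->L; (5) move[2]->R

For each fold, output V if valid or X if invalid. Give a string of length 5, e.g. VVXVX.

Initial: RDDDDL -> [(0, 0), (1, 0), (1, -1), (1, -2), (1, -3), (1, -4), (0, -4)]
Fold 1: move[5]->R => RDDDDR VALID
Fold 2: move[4]->R => RDDDRR VALID
Fold 3: move[5]->U => RDDDRU VALID
Fold 4: move[2]->L => RDLDRU INVALID (collision), skipped
Fold 5: move[2]->R => RDRDRU VALID

Answer: VVVXV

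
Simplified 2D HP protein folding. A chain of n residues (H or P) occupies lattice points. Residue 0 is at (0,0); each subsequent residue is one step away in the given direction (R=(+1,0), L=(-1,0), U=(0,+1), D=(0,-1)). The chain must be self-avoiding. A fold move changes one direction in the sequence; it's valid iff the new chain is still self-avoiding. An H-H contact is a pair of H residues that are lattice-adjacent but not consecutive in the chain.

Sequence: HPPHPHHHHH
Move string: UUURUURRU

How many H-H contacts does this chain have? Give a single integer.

Positions: [(0, 0), (0, 1), (0, 2), (0, 3), (1, 3), (1, 4), (1, 5), (2, 5), (3, 5), (3, 6)]
No H-H contacts found.

Answer: 0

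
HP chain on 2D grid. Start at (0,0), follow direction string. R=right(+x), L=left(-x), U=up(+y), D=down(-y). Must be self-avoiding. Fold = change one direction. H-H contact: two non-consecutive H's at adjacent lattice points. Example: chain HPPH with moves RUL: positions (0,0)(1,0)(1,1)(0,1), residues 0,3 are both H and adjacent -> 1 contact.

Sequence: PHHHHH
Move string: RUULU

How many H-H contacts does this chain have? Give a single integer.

Answer: 0

Derivation:
Positions: [(0, 0), (1, 0), (1, 1), (1, 2), (0, 2), (0, 3)]
No H-H contacts found.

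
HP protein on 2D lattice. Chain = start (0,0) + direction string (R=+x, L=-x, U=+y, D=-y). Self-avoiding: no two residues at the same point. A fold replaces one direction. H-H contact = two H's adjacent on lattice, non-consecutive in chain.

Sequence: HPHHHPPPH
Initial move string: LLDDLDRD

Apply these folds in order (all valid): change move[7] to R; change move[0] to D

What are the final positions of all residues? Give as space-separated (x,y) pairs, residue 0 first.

Answer: (0,0) (0,-1) (-1,-1) (-1,-2) (-1,-3) (-2,-3) (-2,-4) (-1,-4) (0,-4)

Derivation:
Initial moves: LLDDLDRD
Fold: move[7]->R => LLDDLDRR (positions: [(0, 0), (-1, 0), (-2, 0), (-2, -1), (-2, -2), (-3, -2), (-3, -3), (-2, -3), (-1, -3)])
Fold: move[0]->D => DLDDLDRR (positions: [(0, 0), (0, -1), (-1, -1), (-1, -2), (-1, -3), (-2, -3), (-2, -4), (-1, -4), (0, -4)])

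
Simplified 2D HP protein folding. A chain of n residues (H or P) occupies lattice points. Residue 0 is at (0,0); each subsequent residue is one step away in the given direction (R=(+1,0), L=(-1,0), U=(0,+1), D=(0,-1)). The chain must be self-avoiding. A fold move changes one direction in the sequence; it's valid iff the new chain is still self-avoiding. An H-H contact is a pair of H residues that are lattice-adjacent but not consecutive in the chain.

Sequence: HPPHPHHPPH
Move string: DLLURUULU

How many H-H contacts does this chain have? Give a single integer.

Answer: 1

Derivation:
Positions: [(0, 0), (0, -1), (-1, -1), (-2, -1), (-2, 0), (-1, 0), (-1, 1), (-1, 2), (-2, 2), (-2, 3)]
H-H contact: residue 0 @(0,0) - residue 5 @(-1, 0)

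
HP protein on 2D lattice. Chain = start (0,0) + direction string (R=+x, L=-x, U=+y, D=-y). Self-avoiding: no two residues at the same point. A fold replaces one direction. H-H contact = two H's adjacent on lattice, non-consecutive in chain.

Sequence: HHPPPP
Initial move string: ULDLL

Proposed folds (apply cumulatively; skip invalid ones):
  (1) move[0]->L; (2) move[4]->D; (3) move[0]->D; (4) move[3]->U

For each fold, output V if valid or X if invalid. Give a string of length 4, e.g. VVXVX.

Initial: ULDLL -> [(0, 0), (0, 1), (-1, 1), (-1, 0), (-2, 0), (-3, 0)]
Fold 1: move[0]->L => LLDLL VALID
Fold 2: move[4]->D => LLDLD VALID
Fold 3: move[0]->D => DLDLD VALID
Fold 4: move[3]->U => DLDUD INVALID (collision), skipped

Answer: VVVX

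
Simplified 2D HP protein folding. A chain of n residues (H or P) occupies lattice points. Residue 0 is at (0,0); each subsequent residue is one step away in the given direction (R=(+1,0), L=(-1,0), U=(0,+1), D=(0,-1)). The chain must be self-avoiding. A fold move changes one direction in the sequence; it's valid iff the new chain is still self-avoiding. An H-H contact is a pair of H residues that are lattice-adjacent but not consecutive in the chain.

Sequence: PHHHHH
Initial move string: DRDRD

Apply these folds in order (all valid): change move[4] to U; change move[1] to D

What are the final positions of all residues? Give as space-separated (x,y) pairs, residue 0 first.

Initial moves: DRDRD
Fold: move[4]->U => DRDRU (positions: [(0, 0), (0, -1), (1, -1), (1, -2), (2, -2), (2, -1)])
Fold: move[1]->D => DDDRU (positions: [(0, 0), (0, -1), (0, -2), (0, -3), (1, -3), (1, -2)])

Answer: (0,0) (0,-1) (0,-2) (0,-3) (1,-3) (1,-2)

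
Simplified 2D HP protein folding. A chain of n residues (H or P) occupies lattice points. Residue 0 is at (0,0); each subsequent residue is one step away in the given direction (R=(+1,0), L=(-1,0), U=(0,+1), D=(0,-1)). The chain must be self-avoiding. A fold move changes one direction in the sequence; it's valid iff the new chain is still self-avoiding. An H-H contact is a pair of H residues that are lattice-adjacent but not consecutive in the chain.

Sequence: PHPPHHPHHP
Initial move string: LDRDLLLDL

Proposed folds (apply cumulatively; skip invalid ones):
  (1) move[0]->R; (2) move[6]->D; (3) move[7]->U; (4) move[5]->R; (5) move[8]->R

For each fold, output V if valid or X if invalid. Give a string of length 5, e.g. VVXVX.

Initial: LDRDLLLDL -> [(0, 0), (-1, 0), (-1, -1), (0, -1), (0, -2), (-1, -2), (-2, -2), (-3, -2), (-3, -3), (-4, -3)]
Fold 1: move[0]->R => RDRDLLLDL VALID
Fold 2: move[6]->D => RDRDLLDDL VALID
Fold 3: move[7]->U => RDRDLLDUL INVALID (collision), skipped
Fold 4: move[5]->R => RDRDLRDDL INVALID (collision), skipped
Fold 5: move[8]->R => RDRDLLDDR VALID

Answer: VVXXV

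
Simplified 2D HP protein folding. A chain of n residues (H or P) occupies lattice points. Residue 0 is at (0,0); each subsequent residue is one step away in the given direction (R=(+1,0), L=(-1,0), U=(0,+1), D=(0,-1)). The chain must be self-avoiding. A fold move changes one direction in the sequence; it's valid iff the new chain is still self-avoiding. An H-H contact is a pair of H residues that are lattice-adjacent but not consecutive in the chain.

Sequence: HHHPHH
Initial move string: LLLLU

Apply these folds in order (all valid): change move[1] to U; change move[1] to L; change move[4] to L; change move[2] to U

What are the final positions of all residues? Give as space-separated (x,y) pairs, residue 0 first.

Initial moves: LLLLU
Fold: move[1]->U => LULLU (positions: [(0, 0), (-1, 0), (-1, 1), (-2, 1), (-3, 1), (-3, 2)])
Fold: move[1]->L => LLLLU (positions: [(0, 0), (-1, 0), (-2, 0), (-3, 0), (-4, 0), (-4, 1)])
Fold: move[4]->L => LLLLL (positions: [(0, 0), (-1, 0), (-2, 0), (-3, 0), (-4, 0), (-5, 0)])
Fold: move[2]->U => LLULL (positions: [(0, 0), (-1, 0), (-2, 0), (-2, 1), (-3, 1), (-4, 1)])

Answer: (0,0) (-1,0) (-2,0) (-2,1) (-3,1) (-4,1)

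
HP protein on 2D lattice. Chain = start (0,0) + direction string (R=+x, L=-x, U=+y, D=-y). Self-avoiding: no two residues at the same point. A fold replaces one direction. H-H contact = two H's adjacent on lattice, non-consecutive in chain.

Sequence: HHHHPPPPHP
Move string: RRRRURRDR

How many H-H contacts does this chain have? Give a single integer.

Positions: [(0, 0), (1, 0), (2, 0), (3, 0), (4, 0), (4, 1), (5, 1), (6, 1), (6, 0), (7, 0)]
No H-H contacts found.

Answer: 0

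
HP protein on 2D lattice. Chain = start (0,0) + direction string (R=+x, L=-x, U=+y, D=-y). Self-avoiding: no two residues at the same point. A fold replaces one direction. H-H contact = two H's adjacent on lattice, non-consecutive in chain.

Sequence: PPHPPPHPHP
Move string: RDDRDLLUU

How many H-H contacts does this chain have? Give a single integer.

Positions: [(0, 0), (1, 0), (1, -1), (1, -2), (2, -2), (2, -3), (1, -3), (0, -3), (0, -2), (0, -1)]
No H-H contacts found.

Answer: 0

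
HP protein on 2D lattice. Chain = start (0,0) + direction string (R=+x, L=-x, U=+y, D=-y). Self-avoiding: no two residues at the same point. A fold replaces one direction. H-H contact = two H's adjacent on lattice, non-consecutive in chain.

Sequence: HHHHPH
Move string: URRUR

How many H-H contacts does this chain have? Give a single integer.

Positions: [(0, 0), (0, 1), (1, 1), (2, 1), (2, 2), (3, 2)]
No H-H contacts found.

Answer: 0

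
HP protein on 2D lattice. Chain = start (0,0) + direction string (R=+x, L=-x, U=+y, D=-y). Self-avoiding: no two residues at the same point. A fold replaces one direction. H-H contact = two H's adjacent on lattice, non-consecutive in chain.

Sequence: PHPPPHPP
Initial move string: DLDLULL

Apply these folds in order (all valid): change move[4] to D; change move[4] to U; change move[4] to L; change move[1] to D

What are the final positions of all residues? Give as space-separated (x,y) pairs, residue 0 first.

Answer: (0,0) (0,-1) (0,-2) (0,-3) (-1,-3) (-2,-3) (-3,-3) (-4,-3)

Derivation:
Initial moves: DLDLULL
Fold: move[4]->D => DLDLDLL (positions: [(0, 0), (0, -1), (-1, -1), (-1, -2), (-2, -2), (-2, -3), (-3, -3), (-4, -3)])
Fold: move[4]->U => DLDLULL (positions: [(0, 0), (0, -1), (-1, -1), (-1, -2), (-2, -2), (-2, -1), (-3, -1), (-4, -1)])
Fold: move[4]->L => DLDLLLL (positions: [(0, 0), (0, -1), (-1, -1), (-1, -2), (-2, -2), (-3, -2), (-4, -2), (-5, -2)])
Fold: move[1]->D => DDDLLLL (positions: [(0, 0), (0, -1), (0, -2), (0, -3), (-1, -3), (-2, -3), (-3, -3), (-4, -3)])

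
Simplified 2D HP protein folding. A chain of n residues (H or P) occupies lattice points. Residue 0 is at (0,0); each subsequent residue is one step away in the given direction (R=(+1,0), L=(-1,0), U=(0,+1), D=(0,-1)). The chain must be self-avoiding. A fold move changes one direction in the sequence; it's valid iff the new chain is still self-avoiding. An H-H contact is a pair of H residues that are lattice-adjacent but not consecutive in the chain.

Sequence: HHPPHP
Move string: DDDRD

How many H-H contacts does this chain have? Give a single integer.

Positions: [(0, 0), (0, -1), (0, -2), (0, -3), (1, -3), (1, -4)]
No H-H contacts found.

Answer: 0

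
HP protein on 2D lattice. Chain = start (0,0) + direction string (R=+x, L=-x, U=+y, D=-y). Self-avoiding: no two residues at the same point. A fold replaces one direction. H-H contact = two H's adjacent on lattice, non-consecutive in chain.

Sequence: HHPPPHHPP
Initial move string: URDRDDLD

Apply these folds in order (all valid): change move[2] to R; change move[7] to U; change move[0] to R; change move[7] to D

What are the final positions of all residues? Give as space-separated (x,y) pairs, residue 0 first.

Initial moves: URDRDDLD
Fold: move[2]->R => URRRDDLD (positions: [(0, 0), (0, 1), (1, 1), (2, 1), (3, 1), (3, 0), (3, -1), (2, -1), (2, -2)])
Fold: move[7]->U => URRRDDLU (positions: [(0, 0), (0, 1), (1, 1), (2, 1), (3, 1), (3, 0), (3, -1), (2, -1), (2, 0)])
Fold: move[0]->R => RRRRDDLU (positions: [(0, 0), (1, 0), (2, 0), (3, 0), (4, 0), (4, -1), (4, -2), (3, -2), (3, -1)])
Fold: move[7]->D => RRRRDDLD (positions: [(0, 0), (1, 0), (2, 0), (3, 0), (4, 0), (4, -1), (4, -2), (3, -2), (3, -3)])

Answer: (0,0) (1,0) (2,0) (3,0) (4,0) (4,-1) (4,-2) (3,-2) (3,-3)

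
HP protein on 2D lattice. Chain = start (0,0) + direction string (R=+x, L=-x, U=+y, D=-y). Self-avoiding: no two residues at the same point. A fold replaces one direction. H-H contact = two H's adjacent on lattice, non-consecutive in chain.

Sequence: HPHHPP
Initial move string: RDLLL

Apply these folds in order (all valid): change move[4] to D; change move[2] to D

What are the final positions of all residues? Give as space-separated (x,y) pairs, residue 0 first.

Answer: (0,0) (1,0) (1,-1) (1,-2) (0,-2) (0,-3)

Derivation:
Initial moves: RDLLL
Fold: move[4]->D => RDLLD (positions: [(0, 0), (1, 0), (1, -1), (0, -1), (-1, -1), (-1, -2)])
Fold: move[2]->D => RDDLD (positions: [(0, 0), (1, 0), (1, -1), (1, -2), (0, -2), (0, -3)])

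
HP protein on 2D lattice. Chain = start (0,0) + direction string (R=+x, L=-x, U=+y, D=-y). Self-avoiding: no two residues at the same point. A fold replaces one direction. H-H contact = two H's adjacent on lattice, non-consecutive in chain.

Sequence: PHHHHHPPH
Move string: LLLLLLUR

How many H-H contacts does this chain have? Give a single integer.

Positions: [(0, 0), (-1, 0), (-2, 0), (-3, 0), (-4, 0), (-5, 0), (-6, 0), (-6, 1), (-5, 1)]
H-H contact: residue 5 @(-5,0) - residue 8 @(-5, 1)

Answer: 1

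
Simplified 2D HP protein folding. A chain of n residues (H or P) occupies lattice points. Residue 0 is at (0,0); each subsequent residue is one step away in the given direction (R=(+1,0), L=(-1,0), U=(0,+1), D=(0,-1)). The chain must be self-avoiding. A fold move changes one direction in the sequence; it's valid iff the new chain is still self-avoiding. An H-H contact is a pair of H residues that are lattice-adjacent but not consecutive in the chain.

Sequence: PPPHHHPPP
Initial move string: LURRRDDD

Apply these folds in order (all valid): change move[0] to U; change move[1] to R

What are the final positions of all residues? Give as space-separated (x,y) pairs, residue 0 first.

Answer: (0,0) (0,1) (1,1) (2,1) (3,1) (4,1) (4,0) (4,-1) (4,-2)

Derivation:
Initial moves: LURRRDDD
Fold: move[0]->U => UURRRDDD (positions: [(0, 0), (0, 1), (0, 2), (1, 2), (2, 2), (3, 2), (3, 1), (3, 0), (3, -1)])
Fold: move[1]->R => URRRRDDD (positions: [(0, 0), (0, 1), (1, 1), (2, 1), (3, 1), (4, 1), (4, 0), (4, -1), (4, -2)])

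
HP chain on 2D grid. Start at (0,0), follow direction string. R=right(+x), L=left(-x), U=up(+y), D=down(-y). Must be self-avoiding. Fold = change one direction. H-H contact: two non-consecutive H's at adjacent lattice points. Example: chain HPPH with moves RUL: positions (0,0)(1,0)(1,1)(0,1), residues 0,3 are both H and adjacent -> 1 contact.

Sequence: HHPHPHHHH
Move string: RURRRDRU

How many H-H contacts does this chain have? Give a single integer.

Answer: 1

Derivation:
Positions: [(0, 0), (1, 0), (1, 1), (2, 1), (3, 1), (4, 1), (4, 0), (5, 0), (5, 1)]
H-H contact: residue 5 @(4,1) - residue 8 @(5, 1)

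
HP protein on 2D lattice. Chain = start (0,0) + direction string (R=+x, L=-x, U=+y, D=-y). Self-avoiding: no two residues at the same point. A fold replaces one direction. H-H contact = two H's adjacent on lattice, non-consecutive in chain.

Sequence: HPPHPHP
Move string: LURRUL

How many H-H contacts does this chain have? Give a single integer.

Positions: [(0, 0), (-1, 0), (-1, 1), (0, 1), (1, 1), (1, 2), (0, 2)]
H-H contact: residue 0 @(0,0) - residue 3 @(0, 1)

Answer: 1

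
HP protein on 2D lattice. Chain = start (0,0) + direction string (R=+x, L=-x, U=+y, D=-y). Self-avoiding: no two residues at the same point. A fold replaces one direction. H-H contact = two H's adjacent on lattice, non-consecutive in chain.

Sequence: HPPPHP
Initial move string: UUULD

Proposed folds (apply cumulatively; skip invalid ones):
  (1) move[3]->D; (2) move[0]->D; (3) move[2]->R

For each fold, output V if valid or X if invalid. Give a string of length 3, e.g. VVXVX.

Initial: UUULD -> [(0, 0), (0, 1), (0, 2), (0, 3), (-1, 3), (-1, 2)]
Fold 1: move[3]->D => UUUDD INVALID (collision), skipped
Fold 2: move[0]->D => DUULD INVALID (collision), skipped
Fold 3: move[2]->R => UURLD INVALID (collision), skipped

Answer: XXX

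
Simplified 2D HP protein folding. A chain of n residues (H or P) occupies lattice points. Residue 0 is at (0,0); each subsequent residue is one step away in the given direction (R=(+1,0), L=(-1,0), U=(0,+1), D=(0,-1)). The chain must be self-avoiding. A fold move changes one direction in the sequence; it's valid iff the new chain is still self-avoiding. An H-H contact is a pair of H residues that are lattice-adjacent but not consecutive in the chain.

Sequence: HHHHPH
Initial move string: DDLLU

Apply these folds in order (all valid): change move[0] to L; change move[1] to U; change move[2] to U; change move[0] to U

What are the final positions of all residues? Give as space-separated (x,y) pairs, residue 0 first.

Initial moves: DDLLU
Fold: move[0]->L => LDLLU (positions: [(0, 0), (-1, 0), (-1, -1), (-2, -1), (-3, -1), (-3, 0)])
Fold: move[1]->U => LULLU (positions: [(0, 0), (-1, 0), (-1, 1), (-2, 1), (-3, 1), (-3, 2)])
Fold: move[2]->U => LUULU (positions: [(0, 0), (-1, 0), (-1, 1), (-1, 2), (-2, 2), (-2, 3)])
Fold: move[0]->U => UUULU (positions: [(0, 0), (0, 1), (0, 2), (0, 3), (-1, 3), (-1, 4)])

Answer: (0,0) (0,1) (0,2) (0,3) (-1,3) (-1,4)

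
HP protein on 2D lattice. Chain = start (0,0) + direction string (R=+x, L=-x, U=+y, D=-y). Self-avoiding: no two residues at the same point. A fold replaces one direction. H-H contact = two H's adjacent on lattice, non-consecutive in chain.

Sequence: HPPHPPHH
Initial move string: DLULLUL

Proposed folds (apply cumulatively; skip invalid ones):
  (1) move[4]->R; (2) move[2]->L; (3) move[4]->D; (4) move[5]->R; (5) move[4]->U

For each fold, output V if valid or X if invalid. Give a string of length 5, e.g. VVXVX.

Answer: XVXXV

Derivation:
Initial: DLULLUL -> [(0, 0), (0, -1), (-1, -1), (-1, 0), (-2, 0), (-3, 0), (-3, 1), (-4, 1)]
Fold 1: move[4]->R => DLULRUL INVALID (collision), skipped
Fold 2: move[2]->L => DLLLLUL VALID
Fold 3: move[4]->D => DLLLDUL INVALID (collision), skipped
Fold 4: move[5]->R => DLLLLRL INVALID (collision), skipped
Fold 5: move[4]->U => DLLLUUL VALID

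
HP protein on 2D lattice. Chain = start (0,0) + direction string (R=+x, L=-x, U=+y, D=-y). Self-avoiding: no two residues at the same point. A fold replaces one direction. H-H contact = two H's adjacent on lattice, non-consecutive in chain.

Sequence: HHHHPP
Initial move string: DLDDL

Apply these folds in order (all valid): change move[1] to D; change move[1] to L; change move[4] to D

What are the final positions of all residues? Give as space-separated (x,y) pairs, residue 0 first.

Answer: (0,0) (0,-1) (-1,-1) (-1,-2) (-1,-3) (-1,-4)

Derivation:
Initial moves: DLDDL
Fold: move[1]->D => DDDDL (positions: [(0, 0), (0, -1), (0, -2), (0, -3), (0, -4), (-1, -4)])
Fold: move[1]->L => DLDDL (positions: [(0, 0), (0, -1), (-1, -1), (-1, -2), (-1, -3), (-2, -3)])
Fold: move[4]->D => DLDDD (positions: [(0, 0), (0, -1), (-1, -1), (-1, -2), (-1, -3), (-1, -4)])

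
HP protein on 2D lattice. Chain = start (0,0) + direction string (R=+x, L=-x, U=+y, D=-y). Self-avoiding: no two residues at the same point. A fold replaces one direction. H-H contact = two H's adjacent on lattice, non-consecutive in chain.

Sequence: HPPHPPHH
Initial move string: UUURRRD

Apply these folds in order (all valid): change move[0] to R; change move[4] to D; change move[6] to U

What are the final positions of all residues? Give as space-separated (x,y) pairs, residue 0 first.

Initial moves: UUURRRD
Fold: move[0]->R => RUURRRD (positions: [(0, 0), (1, 0), (1, 1), (1, 2), (2, 2), (3, 2), (4, 2), (4, 1)])
Fold: move[4]->D => RUURDRD (positions: [(0, 0), (1, 0), (1, 1), (1, 2), (2, 2), (2, 1), (3, 1), (3, 0)])
Fold: move[6]->U => RUURDRU (positions: [(0, 0), (1, 0), (1, 1), (1, 2), (2, 2), (2, 1), (3, 1), (3, 2)])

Answer: (0,0) (1,0) (1,1) (1,2) (2,2) (2,1) (3,1) (3,2)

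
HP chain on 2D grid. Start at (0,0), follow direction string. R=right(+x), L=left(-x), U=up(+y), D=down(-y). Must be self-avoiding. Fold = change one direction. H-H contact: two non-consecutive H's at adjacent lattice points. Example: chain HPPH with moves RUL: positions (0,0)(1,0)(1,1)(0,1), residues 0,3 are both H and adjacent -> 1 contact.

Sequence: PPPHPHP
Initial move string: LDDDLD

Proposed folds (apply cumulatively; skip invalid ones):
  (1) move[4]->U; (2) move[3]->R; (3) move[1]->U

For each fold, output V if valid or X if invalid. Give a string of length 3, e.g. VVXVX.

Initial: LDDDLD -> [(0, 0), (-1, 0), (-1, -1), (-1, -2), (-1, -3), (-2, -3), (-2, -4)]
Fold 1: move[4]->U => LDDDUD INVALID (collision), skipped
Fold 2: move[3]->R => LDDRLD INVALID (collision), skipped
Fold 3: move[1]->U => LUDDLD INVALID (collision), skipped

Answer: XXX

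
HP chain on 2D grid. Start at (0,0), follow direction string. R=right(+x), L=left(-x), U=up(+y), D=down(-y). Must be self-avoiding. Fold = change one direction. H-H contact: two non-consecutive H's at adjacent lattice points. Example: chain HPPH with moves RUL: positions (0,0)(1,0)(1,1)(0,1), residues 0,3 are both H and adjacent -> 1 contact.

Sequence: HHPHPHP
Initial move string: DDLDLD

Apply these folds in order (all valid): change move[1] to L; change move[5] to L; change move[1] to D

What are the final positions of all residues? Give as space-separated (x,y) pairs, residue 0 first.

Initial moves: DDLDLD
Fold: move[1]->L => DLLDLD (positions: [(0, 0), (0, -1), (-1, -1), (-2, -1), (-2, -2), (-3, -2), (-3, -3)])
Fold: move[5]->L => DLLDLL (positions: [(0, 0), (0, -1), (-1, -1), (-2, -1), (-2, -2), (-3, -2), (-4, -2)])
Fold: move[1]->D => DDLDLL (positions: [(0, 0), (0, -1), (0, -2), (-1, -2), (-1, -3), (-2, -3), (-3, -3)])

Answer: (0,0) (0,-1) (0,-2) (-1,-2) (-1,-3) (-2,-3) (-3,-3)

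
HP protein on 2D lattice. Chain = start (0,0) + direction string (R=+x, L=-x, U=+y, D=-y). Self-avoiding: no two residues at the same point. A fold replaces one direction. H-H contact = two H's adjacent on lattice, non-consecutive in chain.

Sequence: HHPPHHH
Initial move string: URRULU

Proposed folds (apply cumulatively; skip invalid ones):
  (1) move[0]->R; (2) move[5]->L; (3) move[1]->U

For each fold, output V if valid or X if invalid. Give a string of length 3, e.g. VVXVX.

Initial: URRULU -> [(0, 0), (0, 1), (1, 1), (2, 1), (2, 2), (1, 2), (1, 3)]
Fold 1: move[0]->R => RRRULU VALID
Fold 2: move[5]->L => RRRULL VALID
Fold 3: move[1]->U => RURULL VALID

Answer: VVV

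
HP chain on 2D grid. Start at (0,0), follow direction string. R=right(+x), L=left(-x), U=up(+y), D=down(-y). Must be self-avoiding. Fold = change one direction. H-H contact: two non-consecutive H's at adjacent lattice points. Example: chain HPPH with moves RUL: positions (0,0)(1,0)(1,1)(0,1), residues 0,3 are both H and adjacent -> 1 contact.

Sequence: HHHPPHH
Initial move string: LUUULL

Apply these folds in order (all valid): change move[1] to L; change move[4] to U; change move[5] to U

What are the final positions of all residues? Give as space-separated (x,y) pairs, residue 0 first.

Answer: (0,0) (-1,0) (-2,0) (-2,1) (-2,2) (-2,3) (-2,4)

Derivation:
Initial moves: LUUULL
Fold: move[1]->L => LLUULL (positions: [(0, 0), (-1, 0), (-2, 0), (-2, 1), (-2, 2), (-3, 2), (-4, 2)])
Fold: move[4]->U => LLUUUL (positions: [(0, 0), (-1, 0), (-2, 0), (-2, 1), (-2, 2), (-2, 3), (-3, 3)])
Fold: move[5]->U => LLUUUU (positions: [(0, 0), (-1, 0), (-2, 0), (-2, 1), (-2, 2), (-2, 3), (-2, 4)])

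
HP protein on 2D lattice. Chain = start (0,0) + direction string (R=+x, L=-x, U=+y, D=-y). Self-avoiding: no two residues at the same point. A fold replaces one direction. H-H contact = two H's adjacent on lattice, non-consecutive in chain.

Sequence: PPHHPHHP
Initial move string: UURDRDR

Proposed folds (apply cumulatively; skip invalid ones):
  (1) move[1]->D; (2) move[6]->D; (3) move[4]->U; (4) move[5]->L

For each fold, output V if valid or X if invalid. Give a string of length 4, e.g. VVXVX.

Initial: UURDRDR -> [(0, 0), (0, 1), (0, 2), (1, 2), (1, 1), (2, 1), (2, 0), (3, 0)]
Fold 1: move[1]->D => UDRDRDR INVALID (collision), skipped
Fold 2: move[6]->D => UURDRDD VALID
Fold 3: move[4]->U => UURDUDD INVALID (collision), skipped
Fold 4: move[5]->L => UURDRLD INVALID (collision), skipped

Answer: XVXX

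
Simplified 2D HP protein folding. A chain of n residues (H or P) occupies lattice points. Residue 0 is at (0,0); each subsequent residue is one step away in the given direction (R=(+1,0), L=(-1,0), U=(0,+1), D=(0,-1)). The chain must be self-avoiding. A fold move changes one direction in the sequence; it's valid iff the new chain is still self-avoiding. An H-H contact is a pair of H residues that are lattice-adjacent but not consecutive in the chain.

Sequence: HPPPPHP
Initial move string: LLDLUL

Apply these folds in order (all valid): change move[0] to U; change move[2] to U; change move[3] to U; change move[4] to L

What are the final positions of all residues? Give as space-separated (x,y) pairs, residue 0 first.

Initial moves: LLDLUL
Fold: move[0]->U => ULDLUL (positions: [(0, 0), (0, 1), (-1, 1), (-1, 0), (-2, 0), (-2, 1), (-3, 1)])
Fold: move[2]->U => ULULUL (positions: [(0, 0), (0, 1), (-1, 1), (-1, 2), (-2, 2), (-2, 3), (-3, 3)])
Fold: move[3]->U => ULUUUL (positions: [(0, 0), (0, 1), (-1, 1), (-1, 2), (-1, 3), (-1, 4), (-2, 4)])
Fold: move[4]->L => ULUULL (positions: [(0, 0), (0, 1), (-1, 1), (-1, 2), (-1, 3), (-2, 3), (-3, 3)])

Answer: (0,0) (0,1) (-1,1) (-1,2) (-1,3) (-2,3) (-3,3)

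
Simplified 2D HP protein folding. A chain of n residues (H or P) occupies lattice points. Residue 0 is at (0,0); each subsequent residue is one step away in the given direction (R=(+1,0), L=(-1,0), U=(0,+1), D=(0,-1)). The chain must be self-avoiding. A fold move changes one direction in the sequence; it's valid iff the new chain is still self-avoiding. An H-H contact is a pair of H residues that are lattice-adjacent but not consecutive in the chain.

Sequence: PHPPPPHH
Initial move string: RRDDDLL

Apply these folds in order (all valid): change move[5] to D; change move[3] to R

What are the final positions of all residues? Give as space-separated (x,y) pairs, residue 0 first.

Answer: (0,0) (1,0) (2,0) (2,-1) (3,-1) (3,-2) (3,-3) (2,-3)

Derivation:
Initial moves: RRDDDLL
Fold: move[5]->D => RRDDDDL (positions: [(0, 0), (1, 0), (2, 0), (2, -1), (2, -2), (2, -3), (2, -4), (1, -4)])
Fold: move[3]->R => RRDRDDL (positions: [(0, 0), (1, 0), (2, 0), (2, -1), (3, -1), (3, -2), (3, -3), (2, -3)])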